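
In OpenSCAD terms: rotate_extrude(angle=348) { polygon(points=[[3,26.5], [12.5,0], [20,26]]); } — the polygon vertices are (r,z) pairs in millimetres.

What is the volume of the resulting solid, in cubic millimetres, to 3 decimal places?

Profile (r,z), 3 vertices: (3,26.5) (12.5,0) (20,26)
edge 0: (3,26.5)→(12.5,0)  cross = 3·0 − 12.5·26.5 = -331.2500; (r_i+r_j)·cross = 15.5·-331.2500 = -5134.3750
edge 1: (12.5,0)→(20,26)  cross = 12.5·26 − 20·0 = 325.0000; (r_i+r_j)·cross = 32.5·325.0000 = 10562.5000
edge 2: (20,26)→(3,26.5)  cross = 20·26.5 − 3·26 = 452.0000; (r_i+r_j)·cross = 23·452.0000 = 10396.0000
Σcross = 445.7500 → A = |Σcross|/2 = 222.8750 mm²
Σ(r_i+r_j)·cross = 15824.1250 → first moment M = |Σ|/6 = 2637.3542
R_c = M/A = 2637.3542/222.8750 = 11.8333 mm
θ = 348° = 6.073746 rad
V = θ·R_c·A = 6.073746·11.8333·222.8750 = 16018.619 mm³

Volume = 16018.619 mm³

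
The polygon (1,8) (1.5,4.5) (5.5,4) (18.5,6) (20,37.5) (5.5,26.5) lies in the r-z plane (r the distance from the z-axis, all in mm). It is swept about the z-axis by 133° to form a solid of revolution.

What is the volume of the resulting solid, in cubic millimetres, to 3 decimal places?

Profile (r,z), 6 vertices: (1,8) (1.5,4.5) (5.5,4) (18.5,6) (20,37.5) (5.5,26.5)
edge 0: (1,8)→(1.5,4.5)  cross = 1·4.5 − 1.5·8 = -7.5000; (r_i+r_j)·cross = 2.5·-7.5000 = -18.7500
edge 1: (1.5,4.5)→(5.5,4)  cross = 1.5·4 − 5.5·4.5 = -18.7500; (r_i+r_j)·cross = 7·-18.7500 = -131.2500
edge 2: (5.5,4)→(18.5,6)  cross = 5.5·6 − 18.5·4 = -41.0000; (r_i+r_j)·cross = 24·-41.0000 = -984.0000
edge 3: (18.5,6)→(20,37.5)  cross = 18.5·37.5 − 20·6 = 573.7500; (r_i+r_j)·cross = 38.5·573.7500 = 22089.3750
edge 4: (20,37.5)→(5.5,26.5)  cross = 20·26.5 − 5.5·37.5 = 323.7500; (r_i+r_j)·cross = 25.5·323.7500 = 8255.6250
edge 5: (5.5,26.5)→(1,8)  cross = 5.5·8 − 1·26.5 = 17.5000; (r_i+r_j)·cross = 6.5·17.5000 = 113.7500
Σcross = 847.7500 → A = |Σcross|/2 = 423.8750 mm²
Σ(r_i+r_j)·cross = 29324.7500 → first moment M = |Σ|/6 = 4887.4583
R_c = M/A = 4887.4583/423.8750 = 11.5304 mm
θ = 133° = 2.321288 rad
V = θ·R_c·A = 2.321288·11.5304·423.8750 = 11345.198 mm³

Volume = 11345.198 mm³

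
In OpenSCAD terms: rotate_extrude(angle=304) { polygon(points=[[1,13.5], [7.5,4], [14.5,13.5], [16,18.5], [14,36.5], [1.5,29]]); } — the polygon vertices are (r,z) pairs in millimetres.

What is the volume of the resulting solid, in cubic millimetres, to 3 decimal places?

Profile (r,z), 6 vertices: (1,13.5) (7.5,4) (14.5,13.5) (16,18.5) (14,36.5) (1.5,29)
edge 0: (1,13.5)→(7.5,4)  cross = 1·4 − 7.5·13.5 = -97.2500; (r_i+r_j)·cross = 8.5·-97.2500 = -826.6250
edge 1: (7.5,4)→(14.5,13.5)  cross = 7.5·13.5 − 14.5·4 = 43.2500; (r_i+r_j)·cross = 22·43.2500 = 951.5000
edge 2: (14.5,13.5)→(16,18.5)  cross = 14.5·18.5 − 16·13.5 = 52.2500; (r_i+r_j)·cross = 30.5·52.2500 = 1593.6250
edge 3: (16,18.5)→(14,36.5)  cross = 16·36.5 − 14·18.5 = 325.0000; (r_i+r_j)·cross = 30·325.0000 = 9750.0000
edge 4: (14,36.5)→(1.5,29)  cross = 14·29 − 1.5·36.5 = 351.2500; (r_i+r_j)·cross = 15.5·351.2500 = 5444.3750
edge 5: (1.5,29)→(1,13.5)  cross = 1.5·13.5 − 1·29 = -8.7500; (r_i+r_j)·cross = 2.5·-8.7500 = -21.8750
Σcross = 665.7500 → A = |Σcross|/2 = 332.8750 mm²
Σ(r_i+r_j)·cross = 16891.0000 → first moment M = |Σ|/6 = 2815.1667
R_c = M/A = 2815.1667/332.8750 = 8.4571 mm
θ = 304° = 5.305801 rad
V = θ·R_c·A = 5.305801·8.4571·332.8750 = 14936.714 mm³

Volume = 14936.714 mm³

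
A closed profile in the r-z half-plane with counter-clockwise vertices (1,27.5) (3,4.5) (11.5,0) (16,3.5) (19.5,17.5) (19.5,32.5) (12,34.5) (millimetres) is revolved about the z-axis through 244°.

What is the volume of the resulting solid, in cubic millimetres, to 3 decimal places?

Volume = 22511.865 mm³

Profile (r,z), 7 vertices: (1,27.5) (3,4.5) (11.5,0) (16,3.5) (19.5,17.5) (19.5,32.5) (12,34.5)
edge 0: (1,27.5)→(3,4.5)  cross = 1·4.5 − 3·27.5 = -78.0000; (r_i+r_j)·cross = 4·-78.0000 = -312.0000
edge 1: (3,4.5)→(11.5,0)  cross = 3·0 − 11.5·4.5 = -51.7500; (r_i+r_j)·cross = 14.5·-51.7500 = -750.3750
edge 2: (11.5,0)→(16,3.5)  cross = 11.5·3.5 − 16·0 = 40.2500; (r_i+r_j)·cross = 27.5·40.2500 = 1106.8750
edge 3: (16,3.5)→(19.5,17.5)  cross = 16·17.5 − 19.5·3.5 = 211.7500; (r_i+r_j)·cross = 35.5·211.7500 = 7517.1250
edge 4: (19.5,17.5)→(19.5,32.5)  cross = 19.5·32.5 − 19.5·17.5 = 292.5000; (r_i+r_j)·cross = 39·292.5000 = 11407.5000
edge 5: (19.5,32.5)→(12,34.5)  cross = 19.5·34.5 − 12·32.5 = 282.7500; (r_i+r_j)·cross = 31.5·282.7500 = 8906.6250
edge 6: (12,34.5)→(1,27.5)  cross = 12·27.5 − 1·34.5 = 295.5000; (r_i+r_j)·cross = 13·295.5000 = 3841.5000
Σcross = 993.0000 → A = |Σcross|/2 = 496.5000 mm²
Σ(r_i+r_j)·cross = 31717.2500 → first moment M = |Σ|/6 = 5286.2083
R_c = M/A = 5286.2083/496.5000 = 10.6469 mm
θ = 244° = 4.258603 rad
V = θ·R_c·A = 4.258603·10.6469·496.5000 = 22511.865 mm³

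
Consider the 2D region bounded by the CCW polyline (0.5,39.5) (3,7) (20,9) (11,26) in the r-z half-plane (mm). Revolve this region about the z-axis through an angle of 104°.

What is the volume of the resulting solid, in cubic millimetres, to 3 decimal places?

Volume = 4506.620 mm³

Profile (r,z), 4 vertices: (0.5,39.5) (3,7) (20,9) (11,26)
edge 0: (0.5,39.5)→(3,7)  cross = 0.5·7 − 3·39.5 = -115.0000; (r_i+r_j)·cross = 3.5·-115.0000 = -402.5000
edge 1: (3,7)→(20,9)  cross = 3·9 − 20·7 = -113.0000; (r_i+r_j)·cross = 23·-113.0000 = -2599.0000
edge 2: (20,9)→(11,26)  cross = 20·26 − 11·9 = 421.0000; (r_i+r_j)·cross = 31·421.0000 = 13051.0000
edge 3: (11,26)→(0.5,39.5)  cross = 11·39.5 − 0.5·26 = 421.5000; (r_i+r_j)·cross = 11.5·421.5000 = 4847.2500
Σcross = 614.5000 → A = |Σcross|/2 = 307.2500 mm²
Σ(r_i+r_j)·cross = 14896.7500 → first moment M = |Σ|/6 = 2482.7917
R_c = M/A = 2482.7917/307.2500 = 8.0807 mm
θ = 104° = 1.815142 rad
V = θ·R_c·A = 1.815142·8.0807·307.2500 = 4506.620 mm³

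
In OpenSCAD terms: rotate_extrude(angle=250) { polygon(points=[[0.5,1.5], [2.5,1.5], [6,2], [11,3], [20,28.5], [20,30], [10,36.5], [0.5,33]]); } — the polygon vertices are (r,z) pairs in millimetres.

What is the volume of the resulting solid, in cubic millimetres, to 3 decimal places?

Profile (r,z), 8 vertices: (0.5,1.5) (2.5,1.5) (6,2) (11,3) (20,28.5) (20,30) (10,36.5) (0.5,33)
edge 0: (0.5,1.5)→(2.5,1.5)  cross = 0.5·1.5 − 2.5·1.5 = -3.0000; (r_i+r_j)·cross = 3·-3.0000 = -9.0000
edge 1: (2.5,1.5)→(6,2)  cross = 2.5·2 − 6·1.5 = -4.0000; (r_i+r_j)·cross = 8.5·-4.0000 = -34.0000
edge 2: (6,2)→(11,3)  cross = 6·3 − 11·2 = -4.0000; (r_i+r_j)·cross = 17·-4.0000 = -68.0000
edge 3: (11,3)→(20,28.5)  cross = 11·28.5 − 20·3 = 253.5000; (r_i+r_j)·cross = 31·253.5000 = 7858.5000
edge 4: (20,28.5)→(20,30)  cross = 20·30 − 20·28.5 = 30.0000; (r_i+r_j)·cross = 40·30.0000 = 1200.0000
edge 5: (20,30)→(10,36.5)  cross = 20·36.5 − 10·30 = 430.0000; (r_i+r_j)·cross = 30·430.0000 = 12900.0000
edge 6: (10,36.5)→(0.5,33)  cross = 10·33 − 0.5·36.5 = 311.7500; (r_i+r_j)·cross = 10.5·311.7500 = 3273.3750
edge 7: (0.5,33)→(0.5,1.5)  cross = 0.5·1.5 − 0.5·33 = -15.7500; (r_i+r_j)·cross = 1·-15.7500 = -15.7500
Σcross = 998.5000 → A = |Σcross|/2 = 499.2500 mm²
Σ(r_i+r_j)·cross = 25105.1250 → first moment M = |Σ|/6 = 4184.1875
R_c = M/A = 4184.1875/499.2500 = 8.3809 mm
θ = 250° = 4.363323 rad
V = θ·R_c·A = 4.363323·8.3809·499.2500 = 18256.962 mm³

Volume = 18256.962 mm³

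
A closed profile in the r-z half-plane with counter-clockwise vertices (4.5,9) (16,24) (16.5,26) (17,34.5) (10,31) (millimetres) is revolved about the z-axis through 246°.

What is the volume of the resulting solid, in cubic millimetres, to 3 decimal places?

Profile (r,z), 5 vertices: (4.5,9) (16,24) (16.5,26) (17,34.5) (10,31)
edge 0: (4.5,9)→(16,24)  cross = 4.5·24 − 16·9 = -36.0000; (r_i+r_j)·cross = 20.5·-36.0000 = -738.0000
edge 1: (16,24)→(16.5,26)  cross = 16·26 − 16.5·24 = 20.0000; (r_i+r_j)·cross = 32.5·20.0000 = 650.0000
edge 2: (16.5,26)→(17,34.5)  cross = 16.5·34.5 − 17·26 = 127.2500; (r_i+r_j)·cross = 33.5·127.2500 = 4262.8750
edge 3: (17,34.5)→(10,31)  cross = 17·31 − 10·34.5 = 182.0000; (r_i+r_j)·cross = 27·182.0000 = 4914.0000
edge 4: (10,31)→(4.5,9)  cross = 10·9 − 4.5·31 = -49.5000; (r_i+r_j)·cross = 14.5·-49.5000 = -717.7500
Σcross = 243.7500 → A = |Σcross|/2 = 121.8750 mm²
Σ(r_i+r_j)·cross = 8371.1250 → first moment M = |Σ|/6 = 1395.1875
R_c = M/A = 1395.1875/121.8750 = 11.4477 mm
θ = 246° = 4.293510 rad
V = θ·R_c·A = 4.293510·11.4477·121.8750 = 5990.251 mm³

Volume = 5990.251 mm³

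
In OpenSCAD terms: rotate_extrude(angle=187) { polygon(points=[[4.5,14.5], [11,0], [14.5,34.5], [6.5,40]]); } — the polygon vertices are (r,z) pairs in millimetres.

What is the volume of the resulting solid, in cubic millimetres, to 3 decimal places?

Volume = 7469.944 mm³

Profile (r,z), 4 vertices: (4.5,14.5) (11,0) (14.5,34.5) (6.5,40)
edge 0: (4.5,14.5)→(11,0)  cross = 4.5·0 − 11·14.5 = -159.5000; (r_i+r_j)·cross = 15.5·-159.5000 = -2472.2500
edge 1: (11,0)→(14.5,34.5)  cross = 11·34.5 − 14.5·0 = 379.5000; (r_i+r_j)·cross = 25.5·379.5000 = 9677.2500
edge 2: (14.5,34.5)→(6.5,40)  cross = 14.5·40 − 6.5·34.5 = 355.7500; (r_i+r_j)·cross = 21·355.7500 = 7470.7500
edge 3: (6.5,40)→(4.5,14.5)  cross = 6.5·14.5 − 4.5·40 = -85.7500; (r_i+r_j)·cross = 11·-85.7500 = -943.2500
Σcross = 490.0000 → A = |Σcross|/2 = 245.0000 mm²
Σ(r_i+r_j)·cross = 13732.5000 → first moment M = |Σ|/6 = 2288.7500
R_c = M/A = 2288.7500/245.0000 = 9.3418 mm
θ = 187° = 3.263766 rad
V = θ·R_c·A = 3.263766·9.3418·245.0000 = 7469.944 mm³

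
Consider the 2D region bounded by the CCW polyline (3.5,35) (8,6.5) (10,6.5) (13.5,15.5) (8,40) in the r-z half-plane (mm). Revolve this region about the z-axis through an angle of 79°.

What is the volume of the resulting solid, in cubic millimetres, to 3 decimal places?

Profile (r,z), 5 vertices: (3.5,35) (8,6.5) (10,6.5) (13.5,15.5) (8,40)
edge 0: (3.5,35)→(8,6.5)  cross = 3.5·6.5 − 8·35 = -257.2500; (r_i+r_j)·cross = 11.5·-257.2500 = -2958.3750
edge 1: (8,6.5)→(10,6.5)  cross = 8·6.5 − 10·6.5 = -13.0000; (r_i+r_j)·cross = 18·-13.0000 = -234.0000
edge 2: (10,6.5)→(13.5,15.5)  cross = 10·15.5 − 13.5·6.5 = 67.2500; (r_i+r_j)·cross = 23.5·67.2500 = 1580.3750
edge 3: (13.5,15.5)→(8,40)  cross = 13.5·40 − 8·15.5 = 416.0000; (r_i+r_j)·cross = 21.5·416.0000 = 8944.0000
edge 4: (8,40)→(3.5,35)  cross = 8·35 − 3.5·40 = 140.0000; (r_i+r_j)·cross = 11.5·140.0000 = 1610.0000
Σcross = 353.0000 → A = |Σcross|/2 = 176.5000 mm²
Σ(r_i+r_j)·cross = 8942.0000 → first moment M = |Σ|/6 = 1490.3333
R_c = M/A = 1490.3333/176.5000 = 8.4438 mm
θ = 79° = 1.378810 rad
V = θ·R_c·A = 1.378810·8.4438·176.5000 = 2054.887 mm³

Volume = 2054.887 mm³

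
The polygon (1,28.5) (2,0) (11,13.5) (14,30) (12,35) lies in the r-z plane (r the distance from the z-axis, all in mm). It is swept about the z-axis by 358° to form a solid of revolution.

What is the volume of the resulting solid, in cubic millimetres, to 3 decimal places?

Volume = 11534.323 mm³

Profile (r,z), 5 vertices: (1,28.5) (2,0) (11,13.5) (14,30) (12,35)
edge 0: (1,28.5)→(2,0)  cross = 1·0 − 2·28.5 = -57.0000; (r_i+r_j)·cross = 3·-57.0000 = -171.0000
edge 1: (2,0)→(11,13.5)  cross = 2·13.5 − 11·0 = 27.0000; (r_i+r_j)·cross = 13·27.0000 = 351.0000
edge 2: (11,13.5)→(14,30)  cross = 11·30 − 14·13.5 = 141.0000; (r_i+r_j)·cross = 25·141.0000 = 3525.0000
edge 3: (14,30)→(12,35)  cross = 14·35 − 12·30 = 130.0000; (r_i+r_j)·cross = 26·130.0000 = 3380.0000
edge 4: (12,35)→(1,28.5)  cross = 12·28.5 − 1·35 = 307.0000; (r_i+r_j)·cross = 13·307.0000 = 3991.0000
Σcross = 548.0000 → A = |Σcross|/2 = 274.0000 mm²
Σ(r_i+r_j)·cross = 11076.0000 → first moment M = |Σ|/6 = 1846.0000
R_c = M/A = 1846.0000/274.0000 = 6.7372 mm
θ = 358° = 6.248279 rad
V = θ·R_c·A = 6.248279·6.7372·274.0000 = 11534.323 mm³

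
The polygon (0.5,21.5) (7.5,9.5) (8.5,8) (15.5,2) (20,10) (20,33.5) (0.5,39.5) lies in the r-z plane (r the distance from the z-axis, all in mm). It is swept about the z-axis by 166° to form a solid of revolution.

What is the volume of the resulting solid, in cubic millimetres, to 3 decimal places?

Profile (r,z), 7 vertices: (0.5,21.5) (7.5,9.5) (8.5,8) (15.5,2) (20,10) (20,33.5) (0.5,39.5)
edge 0: (0.5,21.5)→(7.5,9.5)  cross = 0.5·9.5 − 7.5·21.5 = -156.5000; (r_i+r_j)·cross = 8·-156.5000 = -1252.0000
edge 1: (7.5,9.5)→(8.5,8)  cross = 7.5·8 − 8.5·9.5 = -20.7500; (r_i+r_j)·cross = 16·-20.7500 = -332.0000
edge 2: (8.5,8)→(15.5,2)  cross = 8.5·2 − 15.5·8 = -107.0000; (r_i+r_j)·cross = 24·-107.0000 = -2568.0000
edge 3: (15.5,2)→(20,10)  cross = 15.5·10 − 20·2 = 115.0000; (r_i+r_j)·cross = 35.5·115.0000 = 4082.5000
edge 4: (20,10)→(20,33.5)  cross = 20·33.5 − 20·10 = 470.0000; (r_i+r_j)·cross = 40·470.0000 = 18800.0000
edge 5: (20,33.5)→(0.5,39.5)  cross = 20·39.5 − 0.5·33.5 = 773.2500; (r_i+r_j)·cross = 20.5·773.2500 = 15851.6250
edge 6: (0.5,39.5)→(0.5,21.5)  cross = 0.5·21.5 − 0.5·39.5 = -9.0000; (r_i+r_j)·cross = 1·-9.0000 = -9.0000
Σcross = 1065.0000 → A = |Σcross|/2 = 532.5000 mm²
Σ(r_i+r_j)·cross = 34573.1250 → first moment M = |Σ|/6 = 5762.1875
R_c = M/A = 5762.1875/532.5000 = 10.8210 mm
θ = 166° = 2.897247 rad
V = θ·R_c·A = 2.897247·10.8210·532.5000 = 16694.478 mm³

Volume = 16694.478 mm³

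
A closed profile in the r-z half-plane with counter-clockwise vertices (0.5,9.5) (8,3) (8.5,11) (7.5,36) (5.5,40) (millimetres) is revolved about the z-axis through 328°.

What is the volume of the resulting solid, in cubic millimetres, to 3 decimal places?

Volume = 5241.422 mm³

Profile (r,z), 5 vertices: (0.5,9.5) (8,3) (8.5,11) (7.5,36) (5.5,40)
edge 0: (0.5,9.5)→(8,3)  cross = 0.5·3 − 8·9.5 = -74.5000; (r_i+r_j)·cross = 8.5·-74.5000 = -633.2500
edge 1: (8,3)→(8.5,11)  cross = 8·11 − 8.5·3 = 62.5000; (r_i+r_j)·cross = 16.5·62.5000 = 1031.2500
edge 2: (8.5,11)→(7.5,36)  cross = 8.5·36 − 7.5·11 = 223.5000; (r_i+r_j)·cross = 16·223.5000 = 3576.0000
edge 3: (7.5,36)→(5.5,40)  cross = 7.5·40 − 5.5·36 = 102.0000; (r_i+r_j)·cross = 13·102.0000 = 1326.0000
edge 4: (5.5,40)→(0.5,9.5)  cross = 5.5·9.5 − 0.5·40 = 32.2500; (r_i+r_j)·cross = 6·32.2500 = 193.5000
Σcross = 345.7500 → A = |Σcross|/2 = 172.8750 mm²
Σ(r_i+r_j)·cross = 5493.5000 → first moment M = |Σ|/6 = 915.5833
R_c = M/A = 915.5833/172.8750 = 5.2962 mm
θ = 328° = 5.724680 rad
V = θ·R_c·A = 5.724680·5.2962·172.8750 = 5241.422 mm³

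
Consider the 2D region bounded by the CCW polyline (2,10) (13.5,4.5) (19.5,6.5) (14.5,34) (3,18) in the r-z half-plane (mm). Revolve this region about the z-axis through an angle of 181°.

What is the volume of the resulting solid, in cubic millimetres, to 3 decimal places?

Profile (r,z), 5 vertices: (2,10) (13.5,4.5) (19.5,6.5) (14.5,34) (3,18)
edge 0: (2,10)→(13.5,4.5)  cross = 2·4.5 − 13.5·10 = -126.0000; (r_i+r_j)·cross = 15.5·-126.0000 = -1953.0000
edge 1: (13.5,4.5)→(19.5,6.5)  cross = 13.5·6.5 − 19.5·4.5 = 0.0000; (r_i+r_j)·cross = 33·0.0000 = 0.0000
edge 2: (19.5,6.5)→(14.5,34)  cross = 19.5·34 − 14.5·6.5 = 568.7500; (r_i+r_j)·cross = 34·568.7500 = 19337.5000
edge 3: (14.5,34)→(3,18)  cross = 14.5·18 − 3·34 = 159.0000; (r_i+r_j)·cross = 17.5·159.0000 = 2782.5000
edge 4: (3,18)→(2,10)  cross = 3·10 − 2·18 = -6.0000; (r_i+r_j)·cross = 5·-6.0000 = -30.0000
Σcross = 595.7500 → A = |Σcross|/2 = 297.8750 mm²
Σ(r_i+r_j)·cross = 20137.0000 → first moment M = |Σ|/6 = 3356.1667
R_c = M/A = 3356.1667/297.8750 = 11.2670 mm
θ = 181° = 3.159046 rad
V = θ·R_c·A = 3.159046·11.2670·297.8750 = 10602.285 mm³

Volume = 10602.285 mm³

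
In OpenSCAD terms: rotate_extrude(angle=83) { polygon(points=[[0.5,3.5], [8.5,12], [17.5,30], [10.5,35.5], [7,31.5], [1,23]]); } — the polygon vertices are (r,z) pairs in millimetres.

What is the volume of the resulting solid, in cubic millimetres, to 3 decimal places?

Volume = 2895.949 mm³

Profile (r,z), 6 vertices: (0.5,3.5) (8.5,12) (17.5,30) (10.5,35.5) (7,31.5) (1,23)
edge 0: (0.5,3.5)→(8.5,12)  cross = 0.5·12 − 8.5·3.5 = -23.7500; (r_i+r_j)·cross = 9·-23.7500 = -213.7500
edge 1: (8.5,12)→(17.5,30)  cross = 8.5·30 − 17.5·12 = 45.0000; (r_i+r_j)·cross = 26·45.0000 = 1170.0000
edge 2: (17.5,30)→(10.5,35.5)  cross = 17.5·35.5 − 10.5·30 = 306.2500; (r_i+r_j)·cross = 28·306.2500 = 8575.0000
edge 3: (10.5,35.5)→(7,31.5)  cross = 10.5·31.5 − 7·35.5 = 82.2500; (r_i+r_j)·cross = 17.5·82.2500 = 1439.3750
edge 4: (7,31.5)→(1,23)  cross = 7·23 − 1·31.5 = 129.5000; (r_i+r_j)·cross = 8·129.5000 = 1036.0000
edge 5: (1,23)→(0.5,3.5)  cross = 1·3.5 − 0.5·23 = -8.0000; (r_i+r_j)·cross = 1.5·-8.0000 = -12.0000
Σcross = 531.2500 → A = |Σcross|/2 = 265.6250 mm²
Σ(r_i+r_j)·cross = 11994.6250 → first moment M = |Σ|/6 = 1999.1042
R_c = M/A = 1999.1042/265.6250 = 7.5260 mm
θ = 83° = 1.448623 rad
V = θ·R_c·A = 1.448623·7.5260·265.6250 = 2895.949 mm³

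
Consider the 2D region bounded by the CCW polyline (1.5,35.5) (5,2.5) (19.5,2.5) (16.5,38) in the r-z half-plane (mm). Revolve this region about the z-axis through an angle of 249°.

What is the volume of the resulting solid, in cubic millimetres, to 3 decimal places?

Profile (r,z), 4 vertices: (1.5,35.5) (5,2.5) (19.5,2.5) (16.5,38)
edge 0: (1.5,35.5)→(5,2.5)  cross = 1.5·2.5 − 5·35.5 = -173.7500; (r_i+r_j)·cross = 6.5·-173.7500 = -1129.3750
edge 1: (5,2.5)→(19.5,2.5)  cross = 5·2.5 − 19.5·2.5 = -36.2500; (r_i+r_j)·cross = 24.5·-36.2500 = -888.1250
edge 2: (19.5,2.5)→(16.5,38)  cross = 19.5·38 − 16.5·2.5 = 699.7500; (r_i+r_j)·cross = 36·699.7500 = 25191.0000
edge 3: (16.5,38)→(1.5,35.5)  cross = 16.5·35.5 − 1.5·38 = 528.7500; (r_i+r_j)·cross = 18·528.7500 = 9517.5000
Σcross = 1018.5000 → A = |Σcross|/2 = 509.2500 mm²
Σ(r_i+r_j)·cross = 32691.0000 → first moment M = |Σ|/6 = 5448.5000
R_c = M/A = 5448.5000/509.2500 = 10.6991 mm
θ = 249° = 4.345870 rad
V = θ·R_c·A = 4.345870·10.6991·509.2500 = 23678.472 mm³

Volume = 23678.472 mm³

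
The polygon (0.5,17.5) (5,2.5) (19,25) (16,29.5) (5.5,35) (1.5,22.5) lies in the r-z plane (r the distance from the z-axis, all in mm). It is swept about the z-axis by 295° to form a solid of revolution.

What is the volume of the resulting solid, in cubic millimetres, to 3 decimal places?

Profile (r,z), 6 vertices: (0.5,17.5) (5,2.5) (19,25) (16,29.5) (5.5,35) (1.5,22.5)
edge 0: (0.5,17.5)→(5,2.5)  cross = 0.5·2.5 − 5·17.5 = -86.2500; (r_i+r_j)·cross = 5.5·-86.2500 = -474.3750
edge 1: (5,2.5)→(19,25)  cross = 5·25 − 19·2.5 = 77.5000; (r_i+r_j)·cross = 24·77.5000 = 1860.0000
edge 2: (19,25)→(16,29.5)  cross = 19·29.5 − 16·25 = 160.5000; (r_i+r_j)·cross = 35·160.5000 = 5617.5000
edge 3: (16,29.5)→(5.5,35)  cross = 16·35 − 5.5·29.5 = 397.7500; (r_i+r_j)·cross = 21.5·397.7500 = 8551.6250
edge 4: (5.5,35)→(1.5,22.5)  cross = 5.5·22.5 − 1.5·35 = 71.2500; (r_i+r_j)·cross = 7·71.2500 = 498.7500
edge 5: (1.5,22.5)→(0.5,17.5)  cross = 1.5·17.5 − 0.5·22.5 = 15.0000; (r_i+r_j)·cross = 2·15.0000 = 30.0000
Σcross = 635.7500 → A = |Σcross|/2 = 317.8750 mm²
Σ(r_i+r_j)·cross = 16083.5000 → first moment M = |Σ|/6 = 2680.5833
R_c = M/A = 2680.5833/317.8750 = 8.4328 mm
θ = 295° = 5.148721 rad
V = θ·R_c·A = 5.148721·8.4328·317.8750 = 13801.576 mm³

Volume = 13801.576 mm³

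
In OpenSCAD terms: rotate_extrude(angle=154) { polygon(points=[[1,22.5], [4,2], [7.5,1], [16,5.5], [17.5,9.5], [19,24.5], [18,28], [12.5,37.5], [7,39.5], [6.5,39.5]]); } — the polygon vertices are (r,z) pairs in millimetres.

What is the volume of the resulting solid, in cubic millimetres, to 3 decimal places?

Volume = 13354.705 mm³

Profile (r,z), 10 vertices: (1,22.5) (4,2) (7.5,1) (16,5.5) (17.5,9.5) (19,24.5) (18,28) (12.5,37.5) (7,39.5) (6.5,39.5)
edge 0: (1,22.5)→(4,2)  cross = 1·2 − 4·22.5 = -88.0000; (r_i+r_j)·cross = 5·-88.0000 = -440.0000
edge 1: (4,2)→(7.5,1)  cross = 4·1 − 7.5·2 = -11.0000; (r_i+r_j)·cross = 11.5·-11.0000 = -126.5000
edge 2: (7.5,1)→(16,5.5)  cross = 7.5·5.5 − 16·1 = 25.2500; (r_i+r_j)·cross = 23.5·25.2500 = 593.3750
edge 3: (16,5.5)→(17.5,9.5)  cross = 16·9.5 − 17.5·5.5 = 55.7500; (r_i+r_j)·cross = 33.5·55.7500 = 1867.6250
edge 4: (17.5,9.5)→(19,24.5)  cross = 17.5·24.5 − 19·9.5 = 248.2500; (r_i+r_j)·cross = 36.5·248.2500 = 9061.1250
edge 5: (19,24.5)→(18,28)  cross = 19·28 − 18·24.5 = 91.0000; (r_i+r_j)·cross = 37·91.0000 = 3367.0000
edge 6: (18,28)→(12.5,37.5)  cross = 18·37.5 − 12.5·28 = 325.0000; (r_i+r_j)·cross = 30.5·325.0000 = 9912.5000
edge 7: (12.5,37.5)→(7,39.5)  cross = 12.5·39.5 − 7·37.5 = 231.2500; (r_i+r_j)·cross = 19.5·231.2500 = 4509.3750
edge 8: (7,39.5)→(6.5,39.5)  cross = 7·39.5 − 6.5·39.5 = 19.7500; (r_i+r_j)·cross = 13.5·19.7500 = 266.6250
edge 9: (6.5,39.5)→(1,22.5)  cross = 6.5·22.5 − 1·39.5 = 106.7500; (r_i+r_j)·cross = 7.5·106.7500 = 800.6250
Σcross = 1004.0000 → A = |Σcross|/2 = 502.0000 mm²
Σ(r_i+r_j)·cross = 29811.7500 → first moment M = |Σ|/6 = 4968.6250
R_c = M/A = 4968.6250/502.0000 = 9.8977 mm
θ = 154° = 2.687807 rad
V = θ·R_c·A = 2.687807·9.8977·502.0000 = 13354.705 mm³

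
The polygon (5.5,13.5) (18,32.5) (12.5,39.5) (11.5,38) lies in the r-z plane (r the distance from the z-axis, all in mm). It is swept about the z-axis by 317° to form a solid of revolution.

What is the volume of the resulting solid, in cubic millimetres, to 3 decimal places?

Volume = 6795.301 mm³

Profile (r,z), 4 vertices: (5.5,13.5) (18,32.5) (12.5,39.5) (11.5,38)
edge 0: (5.5,13.5)→(18,32.5)  cross = 5.5·32.5 − 18·13.5 = -64.2500; (r_i+r_j)·cross = 23.5·-64.2500 = -1509.8750
edge 1: (18,32.5)→(12.5,39.5)  cross = 18·39.5 − 12.5·32.5 = 304.7500; (r_i+r_j)·cross = 30.5·304.7500 = 9294.8750
edge 2: (12.5,39.5)→(11.5,38)  cross = 12.5·38 − 11.5·39.5 = 20.7500; (r_i+r_j)·cross = 24·20.7500 = 498.0000
edge 3: (11.5,38)→(5.5,13.5)  cross = 11.5·13.5 − 5.5·38 = -53.7500; (r_i+r_j)·cross = 17·-53.7500 = -913.7500
Σcross = 207.5000 → A = |Σcross|/2 = 103.7500 mm²
Σ(r_i+r_j)·cross = 7369.2500 → first moment M = |Σ|/6 = 1228.2083
R_c = M/A = 1228.2083/103.7500 = 11.8382 mm
θ = 317° = 5.532694 rad
V = θ·R_c·A = 5.532694·11.8382·103.7500 = 6795.301 mm³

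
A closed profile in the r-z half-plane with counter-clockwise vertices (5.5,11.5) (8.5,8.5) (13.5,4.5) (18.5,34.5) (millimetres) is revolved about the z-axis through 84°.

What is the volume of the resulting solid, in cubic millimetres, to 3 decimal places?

Volume = 2539.978 mm³

Profile (r,z), 4 vertices: (5.5,11.5) (8.5,8.5) (13.5,4.5) (18.5,34.5)
edge 0: (5.5,11.5)→(8.5,8.5)  cross = 5.5·8.5 − 8.5·11.5 = -51.0000; (r_i+r_j)·cross = 14·-51.0000 = -714.0000
edge 1: (8.5,8.5)→(13.5,4.5)  cross = 8.5·4.5 − 13.5·8.5 = -76.5000; (r_i+r_j)·cross = 22·-76.5000 = -1683.0000
edge 2: (13.5,4.5)→(18.5,34.5)  cross = 13.5·34.5 − 18.5·4.5 = 382.5000; (r_i+r_j)·cross = 32·382.5000 = 12240.0000
edge 3: (18.5,34.5)→(5.5,11.5)  cross = 18.5·11.5 − 5.5·34.5 = 23.0000; (r_i+r_j)·cross = 24·23.0000 = 552.0000
Σcross = 278.0000 → A = |Σcross|/2 = 139.0000 mm²
Σ(r_i+r_j)·cross = 10395.0000 → first moment M = |Σ|/6 = 1732.5000
R_c = M/A = 1732.5000/139.0000 = 12.4640 mm
θ = 84° = 1.466077 rad
V = θ·R_c·A = 1.466077·12.4640·139.0000 = 2539.978 mm³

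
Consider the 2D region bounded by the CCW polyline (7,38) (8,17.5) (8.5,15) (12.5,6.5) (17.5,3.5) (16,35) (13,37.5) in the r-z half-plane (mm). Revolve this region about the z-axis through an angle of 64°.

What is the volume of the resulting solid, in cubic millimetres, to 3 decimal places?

Volume = 3612.343 mm³

Profile (r,z), 7 vertices: (7,38) (8,17.5) (8.5,15) (12.5,6.5) (17.5,3.5) (16,35) (13,37.5)
edge 0: (7,38)→(8,17.5)  cross = 7·17.5 − 8·38 = -181.5000; (r_i+r_j)·cross = 15·-181.5000 = -2722.5000
edge 1: (8,17.5)→(8.5,15)  cross = 8·15 − 8.5·17.5 = -28.7500; (r_i+r_j)·cross = 16.5·-28.7500 = -474.3750
edge 2: (8.5,15)→(12.5,6.5)  cross = 8.5·6.5 − 12.5·15 = -132.2500; (r_i+r_j)·cross = 21·-132.2500 = -2777.2500
edge 3: (12.5,6.5)→(17.5,3.5)  cross = 12.5·3.5 − 17.5·6.5 = -70.0000; (r_i+r_j)·cross = 30·-70.0000 = -2100.0000
edge 4: (17.5,3.5)→(16,35)  cross = 17.5·35 − 16·3.5 = 556.5000; (r_i+r_j)·cross = 33.5·556.5000 = 18642.7500
edge 5: (16,35)→(13,37.5)  cross = 16·37.5 − 13·35 = 145.0000; (r_i+r_j)·cross = 29·145.0000 = 4205.0000
edge 6: (13,37.5)→(7,38)  cross = 13·38 − 7·37.5 = 231.5000; (r_i+r_j)·cross = 20·231.5000 = 4630.0000
Σcross = 520.5000 → A = |Σcross|/2 = 260.2500 mm²
Σ(r_i+r_j)·cross = 19403.6250 → first moment M = |Σ|/6 = 3233.9375
R_c = M/A = 3233.9375/260.2500 = 12.4263 mm
θ = 64° = 1.117011 rad
V = θ·R_c·A = 1.117011·12.4263·260.2500 = 3612.343 mm³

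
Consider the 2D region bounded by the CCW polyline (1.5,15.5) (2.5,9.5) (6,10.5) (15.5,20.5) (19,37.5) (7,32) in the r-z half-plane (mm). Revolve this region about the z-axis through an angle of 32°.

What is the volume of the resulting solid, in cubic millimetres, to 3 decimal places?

Profile (r,z), 6 vertices: (1.5,15.5) (2.5,9.5) (6,10.5) (15.5,20.5) (19,37.5) (7,32)
edge 0: (1.5,15.5)→(2.5,9.5)  cross = 1.5·9.5 − 2.5·15.5 = -24.5000; (r_i+r_j)·cross = 4·-24.5000 = -98.0000
edge 1: (2.5,9.5)→(6,10.5)  cross = 2.5·10.5 − 6·9.5 = -30.7500; (r_i+r_j)·cross = 8.5·-30.7500 = -261.3750
edge 2: (6,10.5)→(15.5,20.5)  cross = 6·20.5 − 15.5·10.5 = -39.7500; (r_i+r_j)·cross = 21.5·-39.7500 = -854.6250
edge 3: (15.5,20.5)→(19,37.5)  cross = 15.5·37.5 − 19·20.5 = 191.7500; (r_i+r_j)·cross = 34.5·191.7500 = 6615.3750
edge 4: (19,37.5)→(7,32)  cross = 19·32 − 7·37.5 = 345.5000; (r_i+r_j)·cross = 26·345.5000 = 8983.0000
edge 5: (7,32)→(1.5,15.5)  cross = 7·15.5 − 1.5·32 = 60.5000; (r_i+r_j)·cross = 8.5·60.5000 = 514.2500
Σcross = 502.7500 → A = |Σcross|/2 = 251.3750 mm²
Σ(r_i+r_j)·cross = 14898.6250 → first moment M = |Σ|/6 = 2483.1042
R_c = M/A = 2483.1042/251.3750 = 9.8781 mm
θ = 32° = 0.558505 rad
V = θ·R_c·A = 0.558505·9.8781·251.3750 = 1386.827 mm³

Volume = 1386.827 mm³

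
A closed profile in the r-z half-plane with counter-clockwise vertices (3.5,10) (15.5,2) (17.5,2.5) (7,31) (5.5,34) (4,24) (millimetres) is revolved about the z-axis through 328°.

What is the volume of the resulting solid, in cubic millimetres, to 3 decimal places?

Profile (r,z), 6 vertices: (3.5,10) (15.5,2) (17.5,2.5) (7,31) (5.5,34) (4,24)
edge 0: (3.5,10)→(15.5,2)  cross = 3.5·2 − 15.5·10 = -148.0000; (r_i+r_j)·cross = 19·-148.0000 = -2812.0000
edge 1: (15.5,2)→(17.5,2.5)  cross = 15.5·2.5 − 17.5·2 = 3.7500; (r_i+r_j)·cross = 33·3.7500 = 123.7500
edge 2: (17.5,2.5)→(7,31)  cross = 17.5·31 − 7·2.5 = 525.0000; (r_i+r_j)·cross = 24.5·525.0000 = 12862.5000
edge 3: (7,31)→(5.5,34)  cross = 7·34 − 5.5·31 = 67.5000; (r_i+r_j)·cross = 12.5·67.5000 = 843.7500
edge 4: (5.5,34)→(4,24)  cross = 5.5·24 − 4·34 = -4.0000; (r_i+r_j)·cross = 9.5·-4.0000 = -38.0000
edge 5: (4,24)→(3.5,10)  cross = 4·10 − 3.5·24 = -44.0000; (r_i+r_j)·cross = 7.5·-44.0000 = -330.0000
Σcross = 400.2500 → A = |Σcross|/2 = 200.1250 mm²
Σ(r_i+r_j)·cross = 10650.0000 → first moment M = |Σ|/6 = 1775.0000
R_c = M/A = 1775.0000/200.1250 = 8.8695 mm
θ = 328° = 5.724680 rad
V = θ·R_c·A = 5.724680·8.8695·200.1250 = 10161.307 mm³

Volume = 10161.307 mm³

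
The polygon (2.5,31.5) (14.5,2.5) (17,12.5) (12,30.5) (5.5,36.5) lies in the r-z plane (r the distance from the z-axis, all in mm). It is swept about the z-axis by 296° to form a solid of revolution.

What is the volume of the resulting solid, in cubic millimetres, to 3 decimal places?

Volume = 11007.396 mm³

Profile (r,z), 5 vertices: (2.5,31.5) (14.5,2.5) (17,12.5) (12,30.5) (5.5,36.5)
edge 0: (2.5,31.5)→(14.5,2.5)  cross = 2.5·2.5 − 14.5·31.5 = -450.5000; (r_i+r_j)·cross = 17·-450.5000 = -7658.5000
edge 1: (14.5,2.5)→(17,12.5)  cross = 14.5·12.5 − 17·2.5 = 138.7500; (r_i+r_j)·cross = 31.5·138.7500 = 4370.6250
edge 2: (17,12.5)→(12,30.5)  cross = 17·30.5 − 12·12.5 = 368.5000; (r_i+r_j)·cross = 29·368.5000 = 10686.5000
edge 3: (12,30.5)→(5.5,36.5)  cross = 12·36.5 − 5.5·30.5 = 270.2500; (r_i+r_j)·cross = 17.5·270.2500 = 4729.3750
edge 4: (5.5,36.5)→(2.5,31.5)  cross = 5.5·31.5 − 2.5·36.5 = 82.0000; (r_i+r_j)·cross = 8·82.0000 = 656.0000
Σcross = 409.0000 → A = |Σcross|/2 = 204.5000 mm²
Σ(r_i+r_j)·cross = 12784.0000 → first moment M = |Σ|/6 = 2130.6667
R_c = M/A = 2130.6667/204.5000 = 10.4189 mm
θ = 296° = 5.166175 rad
V = θ·R_c·A = 5.166175·10.4189·204.5000 = 11007.396 mm³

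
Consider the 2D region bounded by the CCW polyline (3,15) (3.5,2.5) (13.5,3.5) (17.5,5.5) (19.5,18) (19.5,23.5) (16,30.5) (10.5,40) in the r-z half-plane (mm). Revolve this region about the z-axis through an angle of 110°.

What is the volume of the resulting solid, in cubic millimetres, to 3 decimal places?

Volume = 9074.469 mm³

Profile (r,z), 8 vertices: (3,15) (3.5,2.5) (13.5,3.5) (17.5,5.5) (19.5,18) (19.5,23.5) (16,30.5) (10.5,40)
edge 0: (3,15)→(3.5,2.5)  cross = 3·2.5 − 3.5·15 = -45.0000; (r_i+r_j)·cross = 6.5·-45.0000 = -292.5000
edge 1: (3.5,2.5)→(13.5,3.5)  cross = 3.5·3.5 − 13.5·2.5 = -21.5000; (r_i+r_j)·cross = 17·-21.5000 = -365.5000
edge 2: (13.5,3.5)→(17.5,5.5)  cross = 13.5·5.5 − 17.5·3.5 = 13.0000; (r_i+r_j)·cross = 31·13.0000 = 403.0000
edge 3: (17.5,5.5)→(19.5,18)  cross = 17.5·18 − 19.5·5.5 = 207.7500; (r_i+r_j)·cross = 37·207.7500 = 7686.7500
edge 4: (19.5,18)→(19.5,23.5)  cross = 19.5·23.5 − 19.5·18 = 107.2500; (r_i+r_j)·cross = 39·107.2500 = 4182.7500
edge 5: (19.5,23.5)→(16,30.5)  cross = 19.5·30.5 − 16·23.5 = 218.7500; (r_i+r_j)·cross = 35.5·218.7500 = 7765.6250
edge 6: (16,30.5)→(10.5,40)  cross = 16·40 − 10.5·30.5 = 319.7500; (r_i+r_j)·cross = 26.5·319.7500 = 8473.3750
edge 7: (10.5,40)→(3,15)  cross = 10.5·15 − 3·40 = 37.5000; (r_i+r_j)·cross = 13.5·37.5000 = 506.2500
Σcross = 837.5000 → A = |Σcross|/2 = 418.7500 mm²
Σ(r_i+r_j)·cross = 28359.7500 → first moment M = |Σ|/6 = 4726.6250
R_c = M/A = 4726.6250/418.7500 = 11.2875 mm
θ = 110° = 1.919862 rad
V = θ·R_c·A = 1.919862·11.2875·418.7500 = 9074.469 mm³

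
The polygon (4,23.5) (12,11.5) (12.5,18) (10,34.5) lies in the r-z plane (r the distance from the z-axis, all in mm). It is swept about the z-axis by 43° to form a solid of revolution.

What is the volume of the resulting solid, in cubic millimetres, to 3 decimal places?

Volume = 626.066 mm³

Profile (r,z), 4 vertices: (4,23.5) (12,11.5) (12.5,18) (10,34.5)
edge 0: (4,23.5)→(12,11.5)  cross = 4·11.5 − 12·23.5 = -236.0000; (r_i+r_j)·cross = 16·-236.0000 = -3776.0000
edge 1: (12,11.5)→(12.5,18)  cross = 12·18 − 12.5·11.5 = 72.2500; (r_i+r_j)·cross = 24.5·72.2500 = 1770.1250
edge 2: (12.5,18)→(10,34.5)  cross = 12.5·34.5 − 10·18 = 251.2500; (r_i+r_j)·cross = 22.5·251.2500 = 5653.1250
edge 3: (10,34.5)→(4,23.5)  cross = 10·23.5 − 4·34.5 = 97.0000; (r_i+r_j)·cross = 14·97.0000 = 1358.0000
Σcross = 184.5000 → A = |Σcross|/2 = 92.2500 mm²
Σ(r_i+r_j)·cross = 5005.2500 → first moment M = |Σ|/6 = 834.2083
R_c = M/A = 834.2083/92.2500 = 9.0429 mm
θ = 43° = 0.750492 rad
V = θ·R_c·A = 0.750492·9.0429·92.2500 = 626.066 mm³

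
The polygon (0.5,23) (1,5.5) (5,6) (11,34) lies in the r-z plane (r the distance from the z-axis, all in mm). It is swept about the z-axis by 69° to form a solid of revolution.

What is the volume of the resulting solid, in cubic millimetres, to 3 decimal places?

Volume = 846.732 mm³

Profile (r,z), 4 vertices: (0.5,23) (1,5.5) (5,6) (11,34)
edge 0: (0.5,23)→(1,5.5)  cross = 0.5·5.5 − 1·23 = -20.2500; (r_i+r_j)·cross = 1.5·-20.2500 = -30.3750
edge 1: (1,5.5)→(5,6)  cross = 1·6 − 5·5.5 = -21.5000; (r_i+r_j)·cross = 6·-21.5000 = -129.0000
edge 2: (5,6)→(11,34)  cross = 5·34 − 11·6 = 104.0000; (r_i+r_j)·cross = 16·104.0000 = 1664.0000
edge 3: (11,34)→(0.5,23)  cross = 11·23 − 0.5·34 = 236.0000; (r_i+r_j)·cross = 11.5·236.0000 = 2714.0000
Σcross = 298.2500 → A = |Σcross|/2 = 149.1250 mm²
Σ(r_i+r_j)·cross = 4218.6250 → first moment M = |Σ|/6 = 703.1042
R_c = M/A = 703.1042/149.1250 = 4.7149 mm
θ = 69° = 1.204277 rad
V = θ·R_c·A = 1.204277·4.7149·149.1250 = 846.732 mm³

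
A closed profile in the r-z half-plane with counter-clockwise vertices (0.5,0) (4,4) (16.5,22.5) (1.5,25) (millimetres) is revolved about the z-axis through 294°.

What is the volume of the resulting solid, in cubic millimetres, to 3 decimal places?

Profile (r,z), 4 vertices: (0.5,0) (4,4) (16.5,22.5) (1.5,25)
edge 0: (0.5,0)→(4,4)  cross = 0.5·4 − 4·0 = 2.0000; (r_i+r_j)·cross = 4.5·2.0000 = 9.0000
edge 1: (4,4)→(16.5,22.5)  cross = 4·22.5 − 16.5·4 = 24.0000; (r_i+r_j)·cross = 20.5·24.0000 = 492.0000
edge 2: (16.5,22.5)→(1.5,25)  cross = 16.5·25 − 1.5·22.5 = 378.7500; (r_i+r_j)·cross = 18·378.7500 = 6817.5000
edge 3: (1.5,25)→(0.5,0)  cross = 1.5·0 − 0.5·25 = -12.5000; (r_i+r_j)·cross = 2·-12.5000 = -25.0000
Σcross = 392.2500 → A = |Σcross|/2 = 196.1250 mm²
Σ(r_i+r_j)·cross = 7293.5000 → first moment M = |Σ|/6 = 1215.5833
R_c = M/A = 1215.5833/196.1250 = 6.1980 mm
θ = 294° = 5.131268 rad
V = θ·R_c·A = 5.131268·6.1980·196.1250 = 6237.484 mm³

Volume = 6237.484 mm³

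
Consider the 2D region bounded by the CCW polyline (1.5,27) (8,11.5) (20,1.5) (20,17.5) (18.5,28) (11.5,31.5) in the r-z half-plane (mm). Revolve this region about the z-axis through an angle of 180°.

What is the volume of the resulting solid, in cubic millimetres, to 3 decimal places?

Profile (r,z), 6 vertices: (1.5,27) (8,11.5) (20,1.5) (20,17.5) (18.5,28) (11.5,31.5)
edge 0: (1.5,27)→(8,11.5)  cross = 1.5·11.5 − 8·27 = -198.7500; (r_i+r_j)·cross = 9.5·-198.7500 = -1888.1250
edge 1: (8,11.5)→(20,1.5)  cross = 8·1.5 − 20·11.5 = -218.0000; (r_i+r_j)·cross = 28·-218.0000 = -6104.0000
edge 2: (20,1.5)→(20,17.5)  cross = 20·17.5 − 20·1.5 = 320.0000; (r_i+r_j)·cross = 40·320.0000 = 12800.0000
edge 3: (20,17.5)→(18.5,28)  cross = 20·28 − 18.5·17.5 = 236.2500; (r_i+r_j)·cross = 38.5·236.2500 = 9095.6250
edge 4: (18.5,28)→(11.5,31.5)  cross = 18.5·31.5 − 11.5·28 = 260.7500; (r_i+r_j)·cross = 30·260.7500 = 7822.5000
edge 5: (11.5,31.5)→(1.5,27)  cross = 11.5·27 − 1.5·31.5 = 263.2500; (r_i+r_j)·cross = 13·263.2500 = 3422.2500
Σcross = 663.5000 → A = |Σcross|/2 = 331.7500 mm²
Σ(r_i+r_j)·cross = 25148.2500 → first moment M = |Σ|/6 = 4191.3750
R_c = M/A = 4191.3750/331.7500 = 12.6341 mm
θ = 180° = 3.141593 rad
V = θ·R_c·A = 3.141593·12.6341·331.7500 = 13167.593 mm³

Volume = 13167.593 mm³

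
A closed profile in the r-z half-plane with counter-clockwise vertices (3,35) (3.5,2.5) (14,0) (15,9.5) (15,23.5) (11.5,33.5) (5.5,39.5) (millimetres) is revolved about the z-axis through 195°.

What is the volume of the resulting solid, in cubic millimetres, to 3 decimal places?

Volume = 11441.424 mm³

Profile (r,z), 7 vertices: (3,35) (3.5,2.5) (14,0) (15,9.5) (15,23.5) (11.5,33.5) (5.5,39.5)
edge 0: (3,35)→(3.5,2.5)  cross = 3·2.5 − 3.5·35 = -115.0000; (r_i+r_j)·cross = 6.5·-115.0000 = -747.5000
edge 1: (3.5,2.5)→(14,0)  cross = 3.5·0 − 14·2.5 = -35.0000; (r_i+r_j)·cross = 17.5·-35.0000 = -612.5000
edge 2: (14,0)→(15,9.5)  cross = 14·9.5 − 15·0 = 133.0000; (r_i+r_j)·cross = 29·133.0000 = 3857.0000
edge 3: (15,9.5)→(15,23.5)  cross = 15·23.5 − 15·9.5 = 210.0000; (r_i+r_j)·cross = 30·210.0000 = 6300.0000
edge 4: (15,23.5)→(11.5,33.5)  cross = 15·33.5 − 11.5·23.5 = 232.2500; (r_i+r_j)·cross = 26.5·232.2500 = 6154.6250
edge 5: (11.5,33.5)→(5.5,39.5)  cross = 11.5·39.5 − 5.5·33.5 = 270.0000; (r_i+r_j)·cross = 17·270.0000 = 4590.0000
edge 6: (5.5,39.5)→(3,35)  cross = 5.5·35 − 3·39.5 = 74.0000; (r_i+r_j)·cross = 8.5·74.0000 = 629.0000
Σcross = 769.2500 → A = |Σcross|/2 = 384.6250 mm²
Σ(r_i+r_j)·cross = 20170.6250 → first moment M = |Σ|/6 = 3361.7708
R_c = M/A = 3361.7708/384.6250 = 8.7404 mm
θ = 195° = 3.403392 rad
V = θ·R_c·A = 3.403392·8.7404·384.6250 = 11441.424 mm³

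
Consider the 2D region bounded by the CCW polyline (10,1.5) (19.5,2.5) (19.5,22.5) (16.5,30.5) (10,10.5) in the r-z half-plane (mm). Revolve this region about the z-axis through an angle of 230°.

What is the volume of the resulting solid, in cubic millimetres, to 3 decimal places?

Profile (r,z), 5 vertices: (10,1.5) (19.5,2.5) (19.5,22.5) (16.5,30.5) (10,10.5)
edge 0: (10,1.5)→(19.5,2.5)  cross = 10·2.5 − 19.5·1.5 = -4.2500; (r_i+r_j)·cross = 29.5·-4.2500 = -125.3750
edge 1: (19.5,2.5)→(19.5,22.5)  cross = 19.5·22.5 − 19.5·2.5 = 390.0000; (r_i+r_j)·cross = 39·390.0000 = 15210.0000
edge 2: (19.5,22.5)→(16.5,30.5)  cross = 19.5·30.5 − 16.5·22.5 = 223.5000; (r_i+r_j)·cross = 36·223.5000 = 8046.0000
edge 3: (16.5,30.5)→(10,10.5)  cross = 16.5·10.5 − 10·30.5 = -131.7500; (r_i+r_j)·cross = 26.5·-131.7500 = -3491.3750
edge 4: (10,10.5)→(10,1.5)  cross = 10·1.5 − 10·10.5 = -90.0000; (r_i+r_j)·cross = 20·-90.0000 = -1800.0000
Σcross = 387.5000 → A = |Σcross|/2 = 193.7500 mm²
Σ(r_i+r_j)·cross = 17839.2500 → first moment M = |Σ|/6 = 2973.2083
R_c = M/A = 2973.2083/193.7500 = 15.3456 mm
θ = 230° = 4.014257 rad
V = θ·R_c·A = 4.014257·15.3456·193.7500 = 11935.223 mm³

Volume = 11935.223 mm³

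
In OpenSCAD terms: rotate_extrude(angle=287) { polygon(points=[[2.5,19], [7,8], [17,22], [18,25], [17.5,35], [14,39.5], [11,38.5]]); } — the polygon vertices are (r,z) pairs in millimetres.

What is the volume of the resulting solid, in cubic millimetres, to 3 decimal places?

Volume = 14761.177 mm³

Profile (r,z), 7 vertices: (2.5,19) (7,8) (17,22) (18,25) (17.5,35) (14,39.5) (11,38.5)
edge 0: (2.5,19)→(7,8)  cross = 2.5·8 − 7·19 = -113.0000; (r_i+r_j)·cross = 9.5·-113.0000 = -1073.5000
edge 1: (7,8)→(17,22)  cross = 7·22 − 17·8 = 18.0000; (r_i+r_j)·cross = 24·18.0000 = 432.0000
edge 2: (17,22)→(18,25)  cross = 17·25 − 18·22 = 29.0000; (r_i+r_j)·cross = 35·29.0000 = 1015.0000
edge 3: (18,25)→(17.5,35)  cross = 18·35 − 17.5·25 = 192.5000; (r_i+r_j)·cross = 35.5·192.5000 = 6833.7500
edge 4: (17.5,35)→(14,39.5)  cross = 17.5·39.5 − 14·35 = 201.2500; (r_i+r_j)·cross = 31.5·201.2500 = 6339.3750
edge 5: (14,39.5)→(11,38.5)  cross = 14·38.5 − 11·39.5 = 104.5000; (r_i+r_j)·cross = 25·104.5000 = 2612.5000
edge 6: (11,38.5)→(2.5,19)  cross = 11·19 − 2.5·38.5 = 112.7500; (r_i+r_j)·cross = 13.5·112.7500 = 1522.1250
Σcross = 545.0000 → A = |Σcross|/2 = 272.5000 mm²
Σ(r_i+r_j)·cross = 17681.2500 → first moment M = |Σ|/6 = 2946.8750
R_c = M/A = 2946.8750/272.5000 = 10.8142 mm
θ = 287° = 5.009095 rad
V = θ·R_c·A = 5.009095·10.8142·272.5000 = 14761.177 mm³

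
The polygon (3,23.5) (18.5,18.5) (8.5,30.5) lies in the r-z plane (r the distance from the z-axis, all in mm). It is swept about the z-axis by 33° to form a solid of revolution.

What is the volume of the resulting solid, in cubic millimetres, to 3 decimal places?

Profile (r,z), 3 vertices: (3,23.5) (18.5,18.5) (8.5,30.5)
edge 0: (3,23.5)→(18.5,18.5)  cross = 3·18.5 − 18.5·23.5 = -379.2500; (r_i+r_j)·cross = 21.5·-379.2500 = -8153.8750
edge 1: (18.5,18.5)→(8.5,30.5)  cross = 18.5·30.5 − 8.5·18.5 = 407.0000; (r_i+r_j)·cross = 27·407.0000 = 10989.0000
edge 2: (8.5,30.5)→(3,23.5)  cross = 8.5·23.5 − 3·30.5 = 108.2500; (r_i+r_j)·cross = 11.5·108.2500 = 1244.8750
Σcross = 136.0000 → A = |Σcross|/2 = 68.0000 mm²
Σ(r_i+r_j)·cross = 4080.0000 → first moment M = |Σ|/6 = 680.0000
R_c = M/A = 680.0000/68.0000 = 10.0000 mm
θ = 33° = 0.575959 rad
V = θ·R_c·A = 0.575959·10.0000·68.0000 = 391.652 mm³

Volume = 391.652 mm³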